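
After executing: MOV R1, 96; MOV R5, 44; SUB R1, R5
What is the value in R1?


Register state trace:
  MOV R1, 96  → R1 = 96
  MOV R5, 44  → R5 = 44
  SUB R1, R5  → R1 = 96 - 44 = 52
Final: R1 = 52

52


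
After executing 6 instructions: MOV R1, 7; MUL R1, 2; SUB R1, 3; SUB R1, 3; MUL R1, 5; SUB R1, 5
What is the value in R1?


Register state trace:
  MOV R1, 7  → R1 = 7
  MUL R1, 2  → R1 = 7 * 2 = 14
  SUB R1, 3  → R1 = 14 - 3 = 11
  SUB R1, 3  → R1 = 11 - 3 = 8
  MUL R1, 5  → R1 = 8 * 5 = 40
  SUB R1, 5  → R1 = 40 - 5 = 35
Final: R1 = 35

35


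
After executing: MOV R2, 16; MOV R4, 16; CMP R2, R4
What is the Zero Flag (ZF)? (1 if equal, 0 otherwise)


Register state trace:
  MOV R2, 16  → R2 = 16
  MOV R4, 16  → R4 = 16
  CMP R2, R4  → computes 16 - 16 = 0
  Result is zero, so values are equal
ZF = 1

1


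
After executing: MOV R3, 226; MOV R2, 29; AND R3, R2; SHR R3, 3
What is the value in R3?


Register state trace:
  MOV R3, 226  → R3 = 226 (0b11100010)
  MOV R2, 29  → R2 = 29 (0b00011101)
  AND R3, R2  → R3 = 226 AND 29 = 0 (0b00000000)
  SHR R3, 3  → R3 = 0 >> 3 = 0
Final: R3 = 0

0


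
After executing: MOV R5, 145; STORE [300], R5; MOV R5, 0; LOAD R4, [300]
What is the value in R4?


Register and memory trace:
  MOV R5, 145  → R5 = 145
  STORE [300], R5  → mem[300] = 145
  MOV R5, 0  → R5 = 0
  LOAD R4, [300]  → R4 = mem[300] = 145
Final: R4 = 145

145


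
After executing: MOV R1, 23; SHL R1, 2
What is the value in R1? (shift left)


Register state trace:
  MOV R1, 23  → R1 = 23
  SHL R1, 2  → R1 = 23 << 2 = 23 * 2^2 = 92
Final: R1 = 92

92


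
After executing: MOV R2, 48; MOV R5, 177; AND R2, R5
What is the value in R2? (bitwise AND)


Register state trace:
  MOV R2, 48  → R2 = 48 (0b00110000)
  MOV R5, 177  → R5 = 177 (0b10110001)
  AND R2, R5  → R2 = 48 AND 177 = 48 (0b00110000)
Final: R2 = 48

48


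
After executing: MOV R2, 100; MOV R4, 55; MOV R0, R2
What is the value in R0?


Register state trace:
  MOV R2, 100  → R2 = 100
  MOV R4, 55  → R4 = 55
  MOV R0, R2  → R0 = 100
Final: R0 = 100

100


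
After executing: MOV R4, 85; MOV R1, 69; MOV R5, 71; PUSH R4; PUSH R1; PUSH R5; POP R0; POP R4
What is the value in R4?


Stack trace (top is rightmost):
  MOV R4, 85  → R4 = 85
  MOV R1, 69  → R1 = 69
  MOV R5, 71  → R5 = 71
  PUSH R4  → stack: [85]
  PUSH R1  → stack: [85, 69]
  PUSH R5  → stack: [85, 69, 71]
  POP R0  → R0 = 71, stack: [85, 69]
  POP R4  → R4 = 69, stack: [85]
Final: R4 = 69

69


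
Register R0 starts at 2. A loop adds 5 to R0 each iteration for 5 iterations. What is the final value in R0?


Starting value: R0 = 2
  Iter 1: R0 = 2 + 5 = 7
  Iter 2: R0 = 7 + 5 = 12
  Iter 3: R0 = 12 + 5 = 17
  Iter 4: R0 = 17 + 5 = 22
  Iter 5: R0 = 22 + 5 = 27
Final: R0 = 27

27


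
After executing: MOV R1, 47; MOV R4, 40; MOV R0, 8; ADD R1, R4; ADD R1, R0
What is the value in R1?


Register state trace:
  MOV R1, 47  → R1 = 47
  MOV R4, 40  → R4 = 40
  MOV R0, 8  → R0 = 8
  ADD R1, R4  → R1 = 47 + 40 = 87
  ADD R1, R0  → R1 = 87 + 8 = 95
Final: R1 = 95

95


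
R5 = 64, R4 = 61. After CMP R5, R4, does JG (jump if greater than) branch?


Trace:
  R5 = 64, R4 = 61
  CMP R5, R4  → compares 64 vs 61
  JG checks: is 64 greater than 61?
  64 > 61, so condition is true
Branch taken: Yes

Yes


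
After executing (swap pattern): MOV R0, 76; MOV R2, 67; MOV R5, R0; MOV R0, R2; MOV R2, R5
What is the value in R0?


Register state trace (swap pattern):
  MOV R0, 76  → R0 = 76
  MOV R2, 67  → R2 = 67
  MOV R5, R0  → R5 = 76  (save R0)
  MOV R0, R2  → R0 = 67  (R0 gets R2's value)
  MOV R2, R5  → R2 = 76  (R2 gets saved value)
Final: R0 = 67

67


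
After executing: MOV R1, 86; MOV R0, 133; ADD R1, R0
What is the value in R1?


Register state trace:
  MOV R1, 86  → R1 = 86
  MOV R0, 133  → R0 = 133
  ADD R1, R0  → R1 = 86 + 133 = 219
Final: R1 = 219

219


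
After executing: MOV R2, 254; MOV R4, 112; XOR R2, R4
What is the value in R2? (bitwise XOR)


Register state trace:
  MOV R2, 254  → R2 = 254 (0b11111110)
  MOV R4, 112  → R4 = 112 (0b01110000)
  XOR R2, R4  → R2 = 254 XOR 112 = 142 (0b10001110)
Final: R2 = 142

142


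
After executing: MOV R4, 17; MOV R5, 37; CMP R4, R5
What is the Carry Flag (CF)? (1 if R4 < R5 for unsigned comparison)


Register state trace:
  MOV R4, 17  → R4 = 17
  MOV R5, 37  → R5 = 37
  CMP R4, R5  → unsigned 17 - 37: borrow occurs
  17 < 37, so CF = 1
CF = 1

1


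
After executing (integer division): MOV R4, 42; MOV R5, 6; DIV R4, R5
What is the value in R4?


Register state trace:
  MOV R4, 42  → R4 = 42
  MOV R5, 6  → R5 = 6
  DIV R4, R5  → R4 = 42 // 6 = 7
Final: R4 = 7

7


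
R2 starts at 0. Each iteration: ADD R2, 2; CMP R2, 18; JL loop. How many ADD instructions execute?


Loop trace (R2 starts at 0, target 18, step 2):
  ADD #1: R2 = 0 + 2 = 2  → 2 < 18, loop
  ADD #2: R2 = 2 + 2 = 4  → 4 < 18, loop
  ADD #3: R2 = 4 + 2 = 6  → 6 < 18, loop
  ADD #4: R2 = 6 + 2 = 8  → 8 < 18, loop
  ADD #5: R2 = 8 + 2 = 10  → 10 < 18, loop
  ADD #6: R2 = 10 + 2 = 12  → 12 < 18, loop
  ADD #7: R2 = 12 + 2 = 14  → 14 < 18, loop
  ADD #8: R2 = 14 + 2 = 16  → 16 < 18, loop
  ADD #9: R2 = 16 + 2 = 18  → 18 >= 18, exit
Total ADD instructions: 9

9


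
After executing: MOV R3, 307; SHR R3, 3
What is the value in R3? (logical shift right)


Register state trace:
  MOV R3, 307  → R3 = 307
  SHR R3, 3  → R3 = 307 >> 3 = 307 // 2^3 = 38
Final: R3 = 38

38


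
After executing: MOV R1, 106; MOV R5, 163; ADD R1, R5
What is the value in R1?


Register state trace:
  MOV R1, 106  → R1 = 106
  MOV R5, 163  → R5 = 163
  ADD R1, R5  → R1 = 106 + 163 = 269
Final: R1 = 269

269


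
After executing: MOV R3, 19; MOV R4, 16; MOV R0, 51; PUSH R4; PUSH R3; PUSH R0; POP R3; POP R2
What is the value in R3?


Stack trace (top is rightmost):
  MOV R3, 19  → R3 = 19
  MOV R4, 16  → R4 = 16
  MOV R0, 51  → R0 = 51
  PUSH R4  → stack: [16]
  PUSH R3  → stack: [16, 19]
  PUSH R0  → stack: [16, 19, 51]
  POP R3  → R3 = 51, stack: [16, 19]
  POP R2  → R2 = 19, stack: [16]
Final: R3 = 51

51


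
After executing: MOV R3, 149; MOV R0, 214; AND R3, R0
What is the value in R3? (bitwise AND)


Register state trace:
  MOV R3, 149  → R3 = 149 (0b10010101)
  MOV R0, 214  → R0 = 214 (0b11010110)
  AND R3, R0  → R3 = 149 AND 214 = 148 (0b10010100)
Final: R3 = 148

148


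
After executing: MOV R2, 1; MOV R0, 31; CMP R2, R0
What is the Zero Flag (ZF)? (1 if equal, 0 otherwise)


Register state trace:
  MOV R2, 1  → R2 = 1
  MOV R0, 31  → R0 = 31
  CMP R2, R0  → computes 1 - 31 = -30
  Result is nonzero, so values are not equal
ZF = 0

0


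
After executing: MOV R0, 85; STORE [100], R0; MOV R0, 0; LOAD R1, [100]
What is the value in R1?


Register and memory trace:
  MOV R0, 85  → R0 = 85
  STORE [100], R0  → mem[100] = 85
  MOV R0, 0  → R0 = 0
  LOAD R1, [100]  → R1 = mem[100] = 85
Final: R1 = 85

85


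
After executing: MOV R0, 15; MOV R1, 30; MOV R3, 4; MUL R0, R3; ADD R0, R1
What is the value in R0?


Register state trace:
  MOV R0, 15  → R0 = 15
  MOV R1, 30  → R1 = 30
  MOV R3, 4  → R3 = 4
  MUL R0, R3  → R0 = 15 * 4 = 60
  ADD R0, R1  → R0 = 60 + 30 = 90
Final: R0 = 90

90


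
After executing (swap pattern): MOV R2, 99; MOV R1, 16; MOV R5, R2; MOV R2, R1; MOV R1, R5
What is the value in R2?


Register state trace (swap pattern):
  MOV R2, 99  → R2 = 99
  MOV R1, 16  → R1 = 16
  MOV R5, R2  → R5 = 99  (save R2)
  MOV R2, R1  → R2 = 16  (R2 gets R1's value)
  MOV R1, R5  → R1 = 99  (R1 gets saved value)
Final: R2 = 16

16


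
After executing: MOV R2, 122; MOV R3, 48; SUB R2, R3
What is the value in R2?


Register state trace:
  MOV R2, 122  → R2 = 122
  MOV R3, 48  → R3 = 48
  SUB R2, R3  → R2 = 122 - 48 = 74
Final: R2 = 74

74


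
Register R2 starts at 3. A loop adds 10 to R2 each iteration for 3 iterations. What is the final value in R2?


Starting value: R2 = 3
  Iter 1: R2 = 3 + 10 = 13
  Iter 2: R2 = 13 + 10 = 23
  Iter 3: R2 = 23 + 10 = 33
Final: R2 = 33

33


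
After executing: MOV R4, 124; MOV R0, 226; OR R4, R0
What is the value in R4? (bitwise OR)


Register state trace:
  MOV R4, 124  → R4 = 124 (0b01111100)
  MOV R0, 226  → R0 = 226 (0b11100010)
  OR R4, R0   → R4 = 124 OR 226 = 254 (0b11111110)
Final: R4 = 254

254


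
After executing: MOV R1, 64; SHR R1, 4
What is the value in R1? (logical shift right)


Register state trace:
  MOV R1, 64  → R1 = 64
  SHR R1, 4  → R1 = 64 >> 4 = 64 // 2^4 = 4
Final: R1 = 4

4


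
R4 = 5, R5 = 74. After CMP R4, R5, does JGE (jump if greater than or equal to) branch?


Trace:
  R4 = 5, R5 = 74
  CMP R4, R5  → compares 5 vs 74
  JGE checks: is 5 greater than or equal to 74?
  5 < 74, so condition is false
Branch taken: No

No


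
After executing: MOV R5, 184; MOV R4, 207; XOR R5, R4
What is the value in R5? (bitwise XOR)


Register state trace:
  MOV R5, 184  → R5 = 184 (0b10111000)
  MOV R4, 207  → R4 = 207 (0b11001111)
  XOR R5, R4  → R5 = 184 XOR 207 = 119 (0b01110111)
Final: R5 = 119

119


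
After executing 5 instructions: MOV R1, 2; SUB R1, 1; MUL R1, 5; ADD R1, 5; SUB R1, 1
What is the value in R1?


Register state trace:
  MOV R1, 2  → R1 = 2
  SUB R1, 1  → R1 = 2 - 1 = 1
  MUL R1, 5  → R1 = 1 * 5 = 5
  ADD R1, 5  → R1 = 5 + 5 = 10
  SUB R1, 1  → R1 = 10 - 1 = 9
Final: R1 = 9

9


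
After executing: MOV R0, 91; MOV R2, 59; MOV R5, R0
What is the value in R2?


Register state trace:
  MOV R0, 91  → R0 = 91
  MOV R2, 59  → R2 = 59
  MOV R5, R0  → R5 = 91
Final: R2 = 59

59


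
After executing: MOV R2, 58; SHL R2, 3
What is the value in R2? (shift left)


Register state trace:
  MOV R2, 58  → R2 = 58
  SHL R2, 3  → R2 = 58 << 3 = 58 * 2^3 = 464
Final: R2 = 464

464


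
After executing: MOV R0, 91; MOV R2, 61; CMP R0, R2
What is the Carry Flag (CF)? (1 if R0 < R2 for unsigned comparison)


Register state trace:
  MOV R0, 91  → R0 = 91
  MOV R2, 61  → R2 = 61
  CMP R0, R2  → unsigned 91 - 61: no borrow
  91 >= 61, so CF = 0
CF = 0

0


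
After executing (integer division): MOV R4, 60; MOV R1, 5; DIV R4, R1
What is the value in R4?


Register state trace:
  MOV R4, 60  → R4 = 60
  MOV R1, 5  → R1 = 5
  DIV R4, R1  → R4 = 60 // 5 = 12
Final: R4 = 12

12


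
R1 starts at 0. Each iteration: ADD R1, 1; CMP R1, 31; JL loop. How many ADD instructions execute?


Loop trace (R1 starts at 0, target 31, step 1):
  ADD #1: R1 = 0 + 1 = 1  → 1 < 31, loop
  ADD #2: R1 = 1 + 1 = 2  → 2 < 31, loop
  ADD #3: R1 = 2 + 1 = 3  → 3 < 31, loop
  ADD #4: R1 = 3 + 1 = 4  → 4 < 31, loop
  ADD #5: R1 = 4 + 1 = 5  → 5 < 31, loop
  ADD #6: R1 = 5 + 1 = 6  → 6 < 31, loop
  ADD #7: R1 = 6 + 1 = 7  → 7 < 31, loop
  ADD #8: R1 = 7 + 1 = 8  → 8 < 31, loop
  ADD #9: R1 = 8 + 1 = 9  → 9 < 31, loop
  ADD #10: R1 = 9 + 1 = 10  → 10 < 31, loop
  ADD #11: R1 = 10 + 1 = 11  → 11 < 31, loop
  ADD #12: R1 = 11 + 1 = 12  → 12 < 31, loop
  ADD #13: R1 = 12 + 1 = 13  → 13 < 31, loop
  ADD #14: R1 = 13 + 1 = 14  → 14 < 31, loop
  ADD #15: R1 = 14 + 1 = 15  → 15 < 31, loop
  ADD #16: R1 = 15 + 1 = 16  → 16 < 31, loop
  ADD #17: R1 = 16 + 1 = 17  → 17 < 31, loop
  ADD #18: R1 = 17 + 1 = 18  → 18 < 31, loop
  ADD #19: R1 = 18 + 1 = 19  → 19 < 31, loop
  ADD #20: R1 = 19 + 1 = 20  → 20 < 31, loop
  ADD #21: R1 = 20 + 1 = 21  → 21 < 31, loop
  ADD #22: R1 = 21 + 1 = 22  → 22 < 31, loop
  ADD #23: R1 = 22 + 1 = 23  → 23 < 31, loop
  ADD #24: R1 = 23 + 1 = 24  → 24 < 31, loop
  ADD #25: R1 = 24 + 1 = 25  → 25 < 31, loop
  ADD #26: R1 = 25 + 1 = 26  → 26 < 31, loop
  ADD #27: R1 = 26 + 1 = 27  → 27 < 31, loop
  ADD #28: R1 = 27 + 1 = 28  → 28 < 31, loop
  ADD #29: R1 = 28 + 1 = 29  → 29 < 31, loop
  ADD #30: R1 = 29 + 1 = 30  → 30 < 31, loop
  ADD #31: R1 = 30 + 1 = 31  → 31 >= 31, exit
Total ADD instructions: 31

31


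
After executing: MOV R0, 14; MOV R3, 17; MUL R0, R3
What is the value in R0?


Register state trace:
  MOV R0, 14  → R0 = 14
  MOV R3, 17  → R3 = 17
  MUL R0, R3  → R0 = 14 * 17 = 238
Final: R0 = 238

238


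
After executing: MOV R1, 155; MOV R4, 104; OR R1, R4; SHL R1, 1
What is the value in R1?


Register state trace:
  MOV R1, 155  → R1 = 155 (0b10011011)
  MOV R4, 104  → R4 = 104 (0b01101000)
  OR R1, R4  → R1 = 155 OR 104 = 251 (0b11111011)
  SHL R1, 1  → R1 = 251 << 1 = 502
Final: R1 = 502

502


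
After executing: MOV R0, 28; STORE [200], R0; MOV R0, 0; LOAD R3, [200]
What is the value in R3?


Register and memory trace:
  MOV R0, 28  → R0 = 28
  STORE [200], R0  → mem[200] = 28
  MOV R0, 0  → R0 = 0
  LOAD R3, [200]  → R3 = mem[200] = 28
Final: R3 = 28

28


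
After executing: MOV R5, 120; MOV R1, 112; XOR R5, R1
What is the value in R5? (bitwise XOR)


Register state trace:
  MOV R5, 120  → R5 = 120 (0b01111000)
  MOV R1, 112  → R1 = 112 (0b01110000)
  XOR R5, R1  → R5 = 120 XOR 112 = 8 (0b00001000)
Final: R5 = 8

8


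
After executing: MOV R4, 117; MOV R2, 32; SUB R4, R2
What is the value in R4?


Register state trace:
  MOV R4, 117  → R4 = 117
  MOV R2, 32  → R2 = 32
  SUB R4, R2  → R4 = 117 - 32 = 85
Final: R4 = 85

85


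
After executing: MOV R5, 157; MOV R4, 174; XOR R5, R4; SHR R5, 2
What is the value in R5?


Register state trace:
  MOV R5, 157  → R5 = 157 (0b10011101)
  MOV R4, 174  → R4 = 174 (0b10101110)
  XOR R5, R4  → R5 = 157 XOR 174 = 51 (0b00110011)
  SHR R5, 2  → R5 = 51 >> 2 = 12
Final: R5 = 12

12


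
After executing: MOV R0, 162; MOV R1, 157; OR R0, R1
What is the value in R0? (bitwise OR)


Register state trace:
  MOV R0, 162  → R0 = 162 (0b10100010)
  MOV R1, 157  → R1 = 157 (0b10011101)
  OR R0, R1   → R0 = 162 OR 157 = 191 (0b10111111)
Final: R0 = 191

191


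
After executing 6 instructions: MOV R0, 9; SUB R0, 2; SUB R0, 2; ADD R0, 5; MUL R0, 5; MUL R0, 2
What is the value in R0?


Register state trace:
  MOV R0, 9  → R0 = 9
  SUB R0, 2  → R0 = 9 - 2 = 7
  SUB R0, 2  → R0 = 7 - 2 = 5
  ADD R0, 5  → R0 = 5 + 5 = 10
  MUL R0, 5  → R0 = 10 * 5 = 50
  MUL R0, 2  → R0 = 50 * 2 = 100
Final: R0 = 100

100


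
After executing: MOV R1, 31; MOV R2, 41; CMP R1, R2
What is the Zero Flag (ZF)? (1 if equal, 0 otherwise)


Register state trace:
  MOV R1, 31  → R1 = 31
  MOV R2, 41  → R2 = 41
  CMP R1, R2  → computes 31 - 41 = -10
  Result is nonzero, so values are not equal
ZF = 0

0


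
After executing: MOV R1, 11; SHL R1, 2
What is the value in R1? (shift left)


Register state trace:
  MOV R1, 11  → R1 = 11
  SHL R1, 2  → R1 = 11 << 2 = 11 * 2^2 = 44
Final: R1 = 44

44


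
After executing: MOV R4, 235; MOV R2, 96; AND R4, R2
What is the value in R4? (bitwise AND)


Register state trace:
  MOV R4, 235  → R4 = 235 (0b11101011)
  MOV R2, 96  → R2 = 96 (0b01100000)
  AND R4, R2  → R4 = 235 AND 96 = 96 (0b01100000)
Final: R4 = 96

96


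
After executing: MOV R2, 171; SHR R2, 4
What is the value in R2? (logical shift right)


Register state trace:
  MOV R2, 171  → R2 = 171
  SHR R2, 4  → R2 = 171 >> 4 = 171 // 2^4 = 10
Final: R2 = 10

10


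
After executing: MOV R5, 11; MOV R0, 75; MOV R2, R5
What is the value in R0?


Register state trace:
  MOV R5, 11  → R5 = 11
  MOV R0, 75  → R0 = 75
  MOV R2, R5  → R2 = 11
Final: R0 = 75

75


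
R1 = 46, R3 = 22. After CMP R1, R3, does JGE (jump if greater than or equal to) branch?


Trace:
  R1 = 46, R3 = 22
  CMP R1, R3  → compares 46 vs 22
  JGE checks: is 46 greater than or equal to 22?
  46 > 22, so condition is true
Branch taken: Yes

Yes


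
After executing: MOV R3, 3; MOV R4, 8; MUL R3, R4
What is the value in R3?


Register state trace:
  MOV R3, 3  → R3 = 3
  MOV R4, 8  → R4 = 8
  MUL R3, R4  → R3 = 3 * 8 = 24
Final: R3 = 24

24


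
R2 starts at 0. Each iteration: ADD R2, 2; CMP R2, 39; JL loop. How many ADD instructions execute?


Loop trace (R2 starts at 0, target 39, step 2):
  ADD #1: R2 = 0 + 2 = 2  → 2 < 39, loop
  ADD #2: R2 = 2 + 2 = 4  → 4 < 39, loop
  ADD #3: R2 = 4 + 2 = 6  → 6 < 39, loop
  ADD #4: R2 = 6 + 2 = 8  → 8 < 39, loop
  ADD #5: R2 = 8 + 2 = 10  → 10 < 39, loop
  ADD #6: R2 = 10 + 2 = 12  → 12 < 39, loop
  ADD #7: R2 = 12 + 2 = 14  → 14 < 39, loop
  ADD #8: R2 = 14 + 2 = 16  → 16 < 39, loop
  ADD #9: R2 = 16 + 2 = 18  → 18 < 39, loop
  ADD #10: R2 = 18 + 2 = 20  → 20 < 39, loop
  ADD #11: R2 = 20 + 2 = 22  → 22 < 39, loop
  ADD #12: R2 = 22 + 2 = 24  → 24 < 39, loop
  ADD #13: R2 = 24 + 2 = 26  → 26 < 39, loop
  ADD #14: R2 = 26 + 2 = 28  → 28 < 39, loop
  ADD #15: R2 = 28 + 2 = 30  → 30 < 39, loop
  ADD #16: R2 = 30 + 2 = 32  → 32 < 39, loop
  ADD #17: R2 = 32 + 2 = 34  → 34 < 39, loop
  ADD #18: R2 = 34 + 2 = 36  → 36 < 39, loop
  ADD #19: R2 = 36 + 2 = 38  → 38 < 39, loop
  ADD #20: R2 = 38 + 2 = 40  → 40 >= 39, exit
Total ADD instructions: 20

20


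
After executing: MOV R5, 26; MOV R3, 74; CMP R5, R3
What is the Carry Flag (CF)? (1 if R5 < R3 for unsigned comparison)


Register state trace:
  MOV R5, 26  → R5 = 26
  MOV R3, 74  → R3 = 74
  CMP R5, R3  → unsigned 26 - 74: borrow occurs
  26 < 74, so CF = 1
CF = 1

1


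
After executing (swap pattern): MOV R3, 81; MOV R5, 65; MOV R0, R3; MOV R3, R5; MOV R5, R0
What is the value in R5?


Register state trace (swap pattern):
  MOV R3, 81  → R3 = 81
  MOV R5, 65  → R5 = 65
  MOV R0, R3  → R0 = 81  (save R3)
  MOV R3, R5  → R3 = 65  (R3 gets R5's value)
  MOV R5, R0  → R5 = 81  (R5 gets saved value)
Final: R5 = 81

81


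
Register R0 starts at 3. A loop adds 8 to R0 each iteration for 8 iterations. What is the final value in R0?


Starting value: R0 = 3
  Iter 1: R0 = 3 + 8 = 11
  Iter 2: R0 = 11 + 8 = 19
  Iter 3: R0 = 19 + 8 = 27
  Iter 4: R0 = 27 + 8 = 35
  Iter 5: R0 = 35 + 8 = 43
  Iter 6: R0 = 43 + 8 = 51
  Iter 7: R0 = 51 + 8 = 59
  Iter 8: R0 = 59 + 8 = 67
Final: R0 = 67

67


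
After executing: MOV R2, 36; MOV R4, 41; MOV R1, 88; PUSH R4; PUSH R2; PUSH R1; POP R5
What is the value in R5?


Stack trace (top is rightmost):
  MOV R2, 36  → R2 = 36
  MOV R4, 41  → R4 = 41
  MOV R1, 88  → R1 = 88
  PUSH R4  → stack: [41]
  PUSH R2  → stack: [41, 36]
  PUSH R1  → stack: [41, 36, 88]
  POP R5  → R5 = 88, stack: [41, 36]
Final: R5 = 88

88


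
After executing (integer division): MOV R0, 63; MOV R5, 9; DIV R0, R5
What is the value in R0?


Register state trace:
  MOV R0, 63  → R0 = 63
  MOV R5, 9  → R5 = 9
  DIV R0, R5  → R0 = 63 // 9 = 7
Final: R0 = 7

7


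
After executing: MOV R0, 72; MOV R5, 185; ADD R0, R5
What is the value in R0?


Register state trace:
  MOV R0, 72  → R0 = 72
  MOV R5, 185  → R5 = 185
  ADD R0, R5  → R0 = 72 + 185 = 257
Final: R0 = 257

257


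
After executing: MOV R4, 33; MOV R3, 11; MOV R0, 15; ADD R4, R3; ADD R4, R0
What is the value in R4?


Register state trace:
  MOV R4, 33  → R4 = 33
  MOV R3, 11  → R3 = 11
  MOV R0, 15  → R0 = 15
  ADD R4, R3  → R4 = 33 + 11 = 44
  ADD R4, R0  → R4 = 44 + 15 = 59
Final: R4 = 59

59


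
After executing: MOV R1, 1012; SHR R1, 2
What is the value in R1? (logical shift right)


Register state trace:
  MOV R1, 1012  → R1 = 1012
  SHR R1, 2  → R1 = 1012 >> 2 = 1012 // 2^2 = 253
Final: R1 = 253

253


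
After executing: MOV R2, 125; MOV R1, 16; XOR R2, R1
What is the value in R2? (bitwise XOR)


Register state trace:
  MOV R2, 125  → R2 = 125 (0b01111101)
  MOV R1, 16  → R1 = 16 (0b00010000)
  XOR R2, R1  → R2 = 125 XOR 16 = 109 (0b01101101)
Final: R2 = 109

109


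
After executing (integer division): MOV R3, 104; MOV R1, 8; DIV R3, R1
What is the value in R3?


Register state trace:
  MOV R3, 104  → R3 = 104
  MOV R1, 8  → R1 = 8
  DIV R3, R1  → R3 = 104 // 8 = 13
Final: R3 = 13

13


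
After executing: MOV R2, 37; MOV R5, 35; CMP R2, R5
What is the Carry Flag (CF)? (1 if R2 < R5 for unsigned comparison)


Register state trace:
  MOV R2, 37  → R2 = 37
  MOV R5, 35  → R5 = 35
  CMP R2, R5  → unsigned 37 - 35: no borrow
  37 >= 35, so CF = 0
CF = 0

0


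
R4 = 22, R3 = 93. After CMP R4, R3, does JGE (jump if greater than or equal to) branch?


Trace:
  R4 = 22, R3 = 93
  CMP R4, R3  → compares 22 vs 93
  JGE checks: is 22 greater than or equal to 93?
  22 < 93, so condition is false
Branch taken: No

No


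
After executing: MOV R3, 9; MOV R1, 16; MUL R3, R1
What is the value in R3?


Register state trace:
  MOV R3, 9  → R3 = 9
  MOV R1, 16  → R1 = 16
  MUL R3, R1  → R3 = 9 * 16 = 144
Final: R3 = 144

144


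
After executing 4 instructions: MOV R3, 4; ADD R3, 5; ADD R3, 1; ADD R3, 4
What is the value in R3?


Register state trace:
  MOV R3, 4  → R3 = 4
  ADD R3, 5  → R3 = 4 + 5 = 9
  ADD R3, 1  → R3 = 9 + 1 = 10
  ADD R3, 4  → R3 = 10 + 4 = 14
Final: R3 = 14

14


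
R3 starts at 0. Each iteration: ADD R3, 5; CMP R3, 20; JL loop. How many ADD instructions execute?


Loop trace (R3 starts at 0, target 20, step 5):
  ADD #1: R3 = 0 + 5 = 5  → 5 < 20, loop
  ADD #2: R3 = 5 + 5 = 10  → 10 < 20, loop
  ADD #3: R3 = 10 + 5 = 15  → 15 < 20, loop
  ADD #4: R3 = 15 + 5 = 20  → 20 >= 20, exit
Total ADD instructions: 4

4


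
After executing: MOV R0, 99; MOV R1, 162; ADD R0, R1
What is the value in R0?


Register state trace:
  MOV R0, 99  → R0 = 99
  MOV R1, 162  → R1 = 162
  ADD R0, R1  → R0 = 99 + 162 = 261
Final: R0 = 261

261


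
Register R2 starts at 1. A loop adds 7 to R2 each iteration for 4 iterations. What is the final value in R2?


Starting value: R2 = 1
  Iter 1: R2 = 1 + 7 = 8
  Iter 2: R2 = 8 + 7 = 15
  Iter 3: R2 = 15 + 7 = 22
  Iter 4: R2 = 22 + 7 = 29
Final: R2 = 29

29


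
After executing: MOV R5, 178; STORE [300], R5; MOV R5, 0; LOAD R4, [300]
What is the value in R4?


Register and memory trace:
  MOV R5, 178  → R5 = 178
  STORE [300], R5  → mem[300] = 178
  MOV R5, 0  → R5 = 0
  LOAD R4, [300]  → R4 = mem[300] = 178
Final: R4 = 178

178


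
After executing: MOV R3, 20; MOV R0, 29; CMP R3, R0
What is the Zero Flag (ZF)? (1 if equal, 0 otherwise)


Register state trace:
  MOV R3, 20  → R3 = 20
  MOV R0, 29  → R0 = 29
  CMP R3, R0  → computes 20 - 29 = -9
  Result is nonzero, so values are not equal
ZF = 0

0


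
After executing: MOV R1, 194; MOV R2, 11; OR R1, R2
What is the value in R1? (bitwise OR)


Register state trace:
  MOV R1, 194  → R1 = 194 (0b11000010)
  MOV R2, 11  → R2 = 11 (0b00001011)
  OR R1, R2   → R1 = 194 OR 11 = 203 (0b11001011)
Final: R1 = 203

203


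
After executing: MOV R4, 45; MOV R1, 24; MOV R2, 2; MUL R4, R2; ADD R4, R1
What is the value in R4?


Register state trace:
  MOV R4, 45  → R4 = 45
  MOV R1, 24  → R1 = 24
  MOV R2, 2  → R2 = 2
  MUL R4, R2  → R4 = 45 * 2 = 90
  ADD R4, R1  → R4 = 90 + 24 = 114
Final: R4 = 114

114


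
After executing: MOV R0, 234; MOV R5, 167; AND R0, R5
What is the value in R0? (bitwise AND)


Register state trace:
  MOV R0, 234  → R0 = 234 (0b11101010)
  MOV R5, 167  → R5 = 167 (0b10100111)
  AND R0, R5  → R0 = 234 AND 167 = 162 (0b10100010)
Final: R0 = 162

162


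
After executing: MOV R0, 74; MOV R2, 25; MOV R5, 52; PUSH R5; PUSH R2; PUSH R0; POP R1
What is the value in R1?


Stack trace (top is rightmost):
  MOV R0, 74  → R0 = 74
  MOV R2, 25  → R2 = 25
  MOV R5, 52  → R5 = 52
  PUSH R5  → stack: [52]
  PUSH R2  → stack: [52, 25]
  PUSH R0  → stack: [52, 25, 74]
  POP R1  → R1 = 74, stack: [52, 25]
Final: R1 = 74

74


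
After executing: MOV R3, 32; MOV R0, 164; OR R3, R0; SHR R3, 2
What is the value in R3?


Register state trace:
  MOV R3, 32  → R3 = 32 (0b00100000)
  MOV R0, 164  → R0 = 164 (0b10100100)
  OR R3, R0  → R3 = 32 OR 164 = 164 (0b10100100)
  SHR R3, 2  → R3 = 164 >> 2 = 41
Final: R3 = 41

41


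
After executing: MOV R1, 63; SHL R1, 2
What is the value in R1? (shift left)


Register state trace:
  MOV R1, 63  → R1 = 63
  SHL R1, 2  → R1 = 63 << 2 = 63 * 2^2 = 252
Final: R1 = 252

252


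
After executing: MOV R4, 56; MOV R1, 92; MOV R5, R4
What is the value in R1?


Register state trace:
  MOV R4, 56  → R4 = 56
  MOV R1, 92  → R1 = 92
  MOV R5, R4  → R5 = 56
Final: R1 = 92

92


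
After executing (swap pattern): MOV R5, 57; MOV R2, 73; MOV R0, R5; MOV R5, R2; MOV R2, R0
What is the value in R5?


Register state trace (swap pattern):
  MOV R5, 57  → R5 = 57
  MOV R2, 73  → R2 = 73
  MOV R0, R5  → R0 = 57  (save R5)
  MOV R5, R2  → R5 = 73  (R5 gets R2's value)
  MOV R2, R0  → R2 = 57  (R2 gets saved value)
Final: R5 = 73

73


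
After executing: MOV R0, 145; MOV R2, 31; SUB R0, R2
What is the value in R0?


Register state trace:
  MOV R0, 145  → R0 = 145
  MOV R2, 31  → R2 = 31
  SUB R0, R2  → R0 = 145 - 31 = 114
Final: R0 = 114

114


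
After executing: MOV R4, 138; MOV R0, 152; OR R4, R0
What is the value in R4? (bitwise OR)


Register state trace:
  MOV R4, 138  → R4 = 138 (0b10001010)
  MOV R0, 152  → R0 = 152 (0b10011000)
  OR R4, R0   → R4 = 138 OR 152 = 154 (0b10011010)
Final: R4 = 154

154


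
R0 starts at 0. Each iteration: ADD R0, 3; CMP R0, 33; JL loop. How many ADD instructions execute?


Loop trace (R0 starts at 0, target 33, step 3):
  ADD #1: R0 = 0 + 3 = 3  → 3 < 33, loop
  ADD #2: R0 = 3 + 3 = 6  → 6 < 33, loop
  ADD #3: R0 = 6 + 3 = 9  → 9 < 33, loop
  ADD #4: R0 = 9 + 3 = 12  → 12 < 33, loop
  ADD #5: R0 = 12 + 3 = 15  → 15 < 33, loop
  ADD #6: R0 = 15 + 3 = 18  → 18 < 33, loop
  ADD #7: R0 = 18 + 3 = 21  → 21 < 33, loop
  ADD #8: R0 = 21 + 3 = 24  → 24 < 33, loop
  ADD #9: R0 = 24 + 3 = 27  → 27 < 33, loop
  ADD #10: R0 = 27 + 3 = 30  → 30 < 33, loop
  ADD #11: R0 = 30 + 3 = 33  → 33 >= 33, exit
Total ADD instructions: 11

11


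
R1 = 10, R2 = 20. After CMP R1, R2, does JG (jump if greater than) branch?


Trace:
  R1 = 10, R2 = 20
  CMP R1, R2  → compares 10 vs 20
  JG checks: is 10 greater than 20?
  10 < 20, so condition is false
Branch taken: No

No


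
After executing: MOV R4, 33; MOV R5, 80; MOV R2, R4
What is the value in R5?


Register state trace:
  MOV R4, 33  → R4 = 33
  MOV R5, 80  → R5 = 80
  MOV R2, R4  → R2 = 33
Final: R5 = 80

80


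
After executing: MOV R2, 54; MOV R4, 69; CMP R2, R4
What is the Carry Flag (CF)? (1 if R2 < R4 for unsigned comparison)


Register state trace:
  MOV R2, 54  → R2 = 54
  MOV R4, 69  → R4 = 69
  CMP R2, R4  → unsigned 54 - 69: borrow occurs
  54 < 69, so CF = 1
CF = 1

1


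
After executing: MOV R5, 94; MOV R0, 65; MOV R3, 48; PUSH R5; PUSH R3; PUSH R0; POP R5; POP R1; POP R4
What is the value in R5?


Stack trace (top is rightmost):
  MOV R5, 94  → R5 = 94
  MOV R0, 65  → R0 = 65
  MOV R3, 48  → R3 = 48
  PUSH R5  → stack: [94]
  PUSH R3  → stack: [94, 48]
  PUSH R0  → stack: [94, 48, 65]
  POP R5  → R5 = 65, stack: [94, 48]
  POP R1  → R1 = 48, stack: [94]
  POP R4  → R4 = 94, stack: []
Final: R5 = 65

65


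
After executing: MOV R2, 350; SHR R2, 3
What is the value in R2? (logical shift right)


Register state trace:
  MOV R2, 350  → R2 = 350
  SHR R2, 3  → R2 = 350 >> 3 = 350 // 2^3 = 43
Final: R2 = 43

43


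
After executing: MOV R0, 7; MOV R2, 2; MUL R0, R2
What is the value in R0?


Register state trace:
  MOV R0, 7  → R0 = 7
  MOV R2, 2  → R2 = 2
  MUL R0, R2  → R0 = 7 * 2 = 14
Final: R0 = 14

14


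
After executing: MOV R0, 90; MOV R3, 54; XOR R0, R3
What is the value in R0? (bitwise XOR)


Register state trace:
  MOV R0, 90  → R0 = 90 (0b01011010)
  MOV R3, 54  → R3 = 54 (0b00110110)
  XOR R0, R3  → R0 = 90 XOR 54 = 108 (0b01101100)
Final: R0 = 108

108


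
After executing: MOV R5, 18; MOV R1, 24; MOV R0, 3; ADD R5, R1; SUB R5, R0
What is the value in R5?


Register state trace:
  MOV R5, 18  → R5 = 18
  MOV R1, 24  → R1 = 24
  MOV R0, 3  → R0 = 3
  ADD R5, R1  → R5 = 18 + 24 = 42
  SUB R5, R0  → R5 = 42 - 3 = 39
Final: R5 = 39

39


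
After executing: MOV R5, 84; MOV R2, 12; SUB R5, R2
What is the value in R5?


Register state trace:
  MOV R5, 84  → R5 = 84
  MOV R2, 12  → R2 = 12
  SUB R5, R2  → R5 = 84 - 12 = 72
Final: R5 = 72

72


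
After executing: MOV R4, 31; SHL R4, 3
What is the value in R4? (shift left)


Register state trace:
  MOV R4, 31  → R4 = 31
  SHL R4, 3  → R4 = 31 << 3 = 31 * 2^3 = 248
Final: R4 = 248

248


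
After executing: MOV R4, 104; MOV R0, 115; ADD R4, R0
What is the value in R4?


Register state trace:
  MOV R4, 104  → R4 = 104
  MOV R0, 115  → R0 = 115
  ADD R4, R0  → R4 = 104 + 115 = 219
Final: R4 = 219

219


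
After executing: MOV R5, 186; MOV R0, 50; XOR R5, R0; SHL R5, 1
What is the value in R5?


Register state trace:
  MOV R5, 186  → R5 = 186 (0b10111010)
  MOV R0, 50  → R0 = 50 (0b00110010)
  XOR R5, R0  → R5 = 186 XOR 50 = 136 (0b10001000)
  SHL R5, 1  → R5 = 136 << 1 = 272
Final: R5 = 272

272


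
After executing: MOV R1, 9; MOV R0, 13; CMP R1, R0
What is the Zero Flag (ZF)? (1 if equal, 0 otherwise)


Register state trace:
  MOV R1, 9  → R1 = 9
  MOV R0, 13  → R0 = 13
  CMP R1, R0  → computes 9 - 13 = -4
  Result is nonzero, so values are not equal
ZF = 0

0


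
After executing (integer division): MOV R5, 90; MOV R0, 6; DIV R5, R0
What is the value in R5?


Register state trace:
  MOV R5, 90  → R5 = 90
  MOV R0, 6  → R0 = 6
  DIV R5, R0  → R5 = 90 // 6 = 15
Final: R5 = 15

15


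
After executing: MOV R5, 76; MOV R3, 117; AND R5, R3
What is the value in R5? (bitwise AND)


Register state trace:
  MOV R5, 76  → R5 = 76 (0b01001100)
  MOV R3, 117  → R3 = 117 (0b01110101)
  AND R5, R3  → R5 = 76 AND 117 = 68 (0b01000100)
Final: R5 = 68

68


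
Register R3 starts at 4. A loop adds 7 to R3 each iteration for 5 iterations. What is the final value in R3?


Starting value: R3 = 4
  Iter 1: R3 = 4 + 7 = 11
  Iter 2: R3 = 11 + 7 = 18
  Iter 3: R3 = 18 + 7 = 25
  Iter 4: R3 = 25 + 7 = 32
  Iter 5: R3 = 32 + 7 = 39
Final: R3 = 39

39


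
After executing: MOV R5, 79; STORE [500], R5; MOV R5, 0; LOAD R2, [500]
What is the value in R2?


Register and memory trace:
  MOV R5, 79  → R5 = 79
  STORE [500], R5  → mem[500] = 79
  MOV R5, 0  → R5 = 0
  LOAD R2, [500]  → R2 = mem[500] = 79
Final: R2 = 79

79


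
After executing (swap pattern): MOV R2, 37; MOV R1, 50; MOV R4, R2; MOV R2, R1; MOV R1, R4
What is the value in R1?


Register state trace (swap pattern):
  MOV R2, 37  → R2 = 37
  MOV R1, 50  → R1 = 50
  MOV R4, R2  → R4 = 37  (save R2)
  MOV R2, R1  → R2 = 50  (R2 gets R1's value)
  MOV R1, R4  → R1 = 37  (R1 gets saved value)
Final: R1 = 37

37


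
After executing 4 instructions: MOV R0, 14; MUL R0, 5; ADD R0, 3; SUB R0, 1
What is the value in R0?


Register state trace:
  MOV R0, 14  → R0 = 14
  MUL R0, 5  → R0 = 14 * 5 = 70
  ADD R0, 3  → R0 = 70 + 3 = 73
  SUB R0, 1  → R0 = 73 - 1 = 72
Final: R0 = 72

72


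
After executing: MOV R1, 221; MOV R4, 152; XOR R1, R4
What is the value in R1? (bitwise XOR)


Register state trace:
  MOV R1, 221  → R1 = 221 (0b11011101)
  MOV R4, 152  → R4 = 152 (0b10011000)
  XOR R1, R4  → R1 = 221 XOR 152 = 69 (0b01000101)
Final: R1 = 69

69


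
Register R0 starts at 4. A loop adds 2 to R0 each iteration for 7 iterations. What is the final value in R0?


Starting value: R0 = 4
  Iter 1: R0 = 4 + 2 = 6
  Iter 2: R0 = 6 + 2 = 8
  Iter 3: R0 = 8 + 2 = 10
  Iter 4: R0 = 10 + 2 = 12
  Iter 5: R0 = 12 + 2 = 14
  Iter 6: R0 = 14 + 2 = 16
  Iter 7: R0 = 16 + 2 = 18
Final: R0 = 18

18


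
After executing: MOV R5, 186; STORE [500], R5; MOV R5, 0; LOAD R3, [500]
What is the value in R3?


Register and memory trace:
  MOV R5, 186  → R5 = 186
  STORE [500], R5  → mem[500] = 186
  MOV R5, 0  → R5 = 0
  LOAD R3, [500]  → R3 = mem[500] = 186
Final: R3 = 186

186


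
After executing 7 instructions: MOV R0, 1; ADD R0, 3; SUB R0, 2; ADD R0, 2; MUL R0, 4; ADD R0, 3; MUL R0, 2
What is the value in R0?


Register state trace:
  MOV R0, 1  → R0 = 1
  ADD R0, 3  → R0 = 1 + 3 = 4
  SUB R0, 2  → R0 = 4 - 2 = 2
  ADD R0, 2  → R0 = 2 + 2 = 4
  MUL R0, 4  → R0 = 4 * 4 = 16
  ADD R0, 3  → R0 = 16 + 3 = 19
  MUL R0, 2  → R0 = 19 * 2 = 38
Final: R0 = 38

38


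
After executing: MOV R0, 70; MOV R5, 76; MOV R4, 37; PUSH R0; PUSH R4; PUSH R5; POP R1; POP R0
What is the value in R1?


Stack trace (top is rightmost):
  MOV R0, 70  → R0 = 70
  MOV R5, 76  → R5 = 76
  MOV R4, 37  → R4 = 37
  PUSH R0  → stack: [70]
  PUSH R4  → stack: [70, 37]
  PUSH R5  → stack: [70, 37, 76]
  POP R1  → R1 = 76, stack: [70, 37]
  POP R0  → R0 = 37, stack: [70]
Final: R1 = 76

76


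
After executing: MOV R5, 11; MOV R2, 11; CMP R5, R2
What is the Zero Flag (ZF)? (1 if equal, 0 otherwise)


Register state trace:
  MOV R5, 11  → R5 = 11
  MOV R2, 11  → R2 = 11
  CMP R5, R2  → computes 11 - 11 = 0
  Result is zero, so values are equal
ZF = 1

1


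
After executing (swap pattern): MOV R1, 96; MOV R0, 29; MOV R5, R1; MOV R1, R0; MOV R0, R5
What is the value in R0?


Register state trace (swap pattern):
  MOV R1, 96  → R1 = 96
  MOV R0, 29  → R0 = 29
  MOV R5, R1  → R5 = 96  (save R1)
  MOV R1, R0  → R1 = 29  (R1 gets R0's value)
  MOV R0, R5  → R0 = 96  (R0 gets saved value)
Final: R0 = 96

96


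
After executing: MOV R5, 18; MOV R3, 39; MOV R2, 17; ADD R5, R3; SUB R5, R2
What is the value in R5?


Register state trace:
  MOV R5, 18  → R5 = 18
  MOV R3, 39  → R3 = 39
  MOV R2, 17  → R2 = 17
  ADD R5, R3  → R5 = 18 + 39 = 57
  SUB R5, R2  → R5 = 57 - 17 = 40
Final: R5 = 40

40


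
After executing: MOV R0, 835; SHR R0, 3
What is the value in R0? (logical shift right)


Register state trace:
  MOV R0, 835  → R0 = 835
  SHR R0, 3  → R0 = 835 >> 3 = 835 // 2^3 = 104
Final: R0 = 104

104


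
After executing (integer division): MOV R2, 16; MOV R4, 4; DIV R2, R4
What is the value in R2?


Register state trace:
  MOV R2, 16  → R2 = 16
  MOV R4, 4  → R4 = 4
  DIV R2, R4  → R2 = 16 // 4 = 4
Final: R2 = 4

4


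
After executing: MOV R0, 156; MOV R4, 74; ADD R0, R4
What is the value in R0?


Register state trace:
  MOV R0, 156  → R0 = 156
  MOV R4, 74  → R4 = 74
  ADD R0, R4  → R0 = 156 + 74 = 230
Final: R0 = 230

230


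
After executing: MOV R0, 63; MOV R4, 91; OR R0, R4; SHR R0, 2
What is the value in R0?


Register state trace:
  MOV R0, 63  → R0 = 63 (0b00111111)
  MOV R4, 91  → R4 = 91 (0b01011011)
  OR R0, R4  → R0 = 63 OR 91 = 127 (0b01111111)
  SHR R0, 2  → R0 = 127 >> 2 = 31
Final: R0 = 31

31


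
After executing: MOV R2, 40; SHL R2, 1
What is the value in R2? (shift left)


Register state trace:
  MOV R2, 40  → R2 = 40
  SHL R2, 1  → R2 = 40 << 1 = 40 * 2^1 = 80
Final: R2 = 80

80


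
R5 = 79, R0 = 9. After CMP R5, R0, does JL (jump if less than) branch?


Trace:
  R5 = 79, R0 = 9
  CMP R5, R0  → compares 79 vs 9
  JL checks: is 79 less than 9?
  79 > 9, so condition is false
Branch taken: No

No


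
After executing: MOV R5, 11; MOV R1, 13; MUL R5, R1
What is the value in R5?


Register state trace:
  MOV R5, 11  → R5 = 11
  MOV R1, 13  → R1 = 13
  MUL R5, R1  → R5 = 11 * 13 = 143
Final: R5 = 143

143


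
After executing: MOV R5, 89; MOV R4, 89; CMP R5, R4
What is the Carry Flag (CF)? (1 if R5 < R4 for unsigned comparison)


Register state trace:
  MOV R5, 89  → R5 = 89
  MOV R4, 89  → R4 = 89
  CMP R5, R4  → unsigned 89 - 89: no borrow
  89 >= 89, so CF = 0
CF = 0

0


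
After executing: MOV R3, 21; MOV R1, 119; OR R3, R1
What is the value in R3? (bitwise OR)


Register state trace:
  MOV R3, 21  → R3 = 21 (0b00010101)
  MOV R1, 119  → R1 = 119 (0b01110111)
  OR R3, R1   → R3 = 21 OR 119 = 119 (0b01110111)
Final: R3 = 119

119


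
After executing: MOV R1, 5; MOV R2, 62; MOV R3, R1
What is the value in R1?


Register state trace:
  MOV R1, 5  → R1 = 5
  MOV R2, 62  → R2 = 62
  MOV R3, R1  → R3 = 5
Final: R1 = 5

5


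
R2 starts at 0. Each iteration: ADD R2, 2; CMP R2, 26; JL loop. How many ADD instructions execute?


Loop trace (R2 starts at 0, target 26, step 2):
  ADD #1: R2 = 0 + 2 = 2  → 2 < 26, loop
  ADD #2: R2 = 2 + 2 = 4  → 4 < 26, loop
  ADD #3: R2 = 4 + 2 = 6  → 6 < 26, loop
  ADD #4: R2 = 6 + 2 = 8  → 8 < 26, loop
  ADD #5: R2 = 8 + 2 = 10  → 10 < 26, loop
  ADD #6: R2 = 10 + 2 = 12  → 12 < 26, loop
  ADD #7: R2 = 12 + 2 = 14  → 14 < 26, loop
  ADD #8: R2 = 14 + 2 = 16  → 16 < 26, loop
  ADD #9: R2 = 16 + 2 = 18  → 18 < 26, loop
  ADD #10: R2 = 18 + 2 = 20  → 20 < 26, loop
  ADD #11: R2 = 20 + 2 = 22  → 22 < 26, loop
  ADD #12: R2 = 22 + 2 = 24  → 24 < 26, loop
  ADD #13: R2 = 24 + 2 = 26  → 26 >= 26, exit
Total ADD instructions: 13

13


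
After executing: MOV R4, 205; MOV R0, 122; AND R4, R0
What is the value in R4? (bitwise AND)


Register state trace:
  MOV R4, 205  → R4 = 205 (0b11001101)
  MOV R0, 122  → R0 = 122 (0b01111010)
  AND R4, R0  → R4 = 205 AND 122 = 72 (0b01001000)
Final: R4 = 72

72


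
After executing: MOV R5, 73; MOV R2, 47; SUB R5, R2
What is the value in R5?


Register state trace:
  MOV R5, 73  → R5 = 73
  MOV R2, 47  → R2 = 47
  SUB R5, R2  → R5 = 73 - 47 = 26
Final: R5 = 26

26


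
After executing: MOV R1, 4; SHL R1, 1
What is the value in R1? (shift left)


Register state trace:
  MOV R1, 4  → R1 = 4
  SHL R1, 1  → R1 = 4 << 1 = 4 * 2^1 = 8
Final: R1 = 8

8


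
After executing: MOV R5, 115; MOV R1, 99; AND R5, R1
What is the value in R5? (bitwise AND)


Register state trace:
  MOV R5, 115  → R5 = 115 (0b01110011)
  MOV R1, 99  → R1 = 99 (0b01100011)
  AND R5, R1  → R5 = 115 AND 99 = 99 (0b01100011)
Final: R5 = 99

99


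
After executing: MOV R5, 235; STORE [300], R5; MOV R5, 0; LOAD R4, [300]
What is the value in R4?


Register and memory trace:
  MOV R5, 235  → R5 = 235
  STORE [300], R5  → mem[300] = 235
  MOV R5, 0  → R5 = 0
  LOAD R4, [300]  → R4 = mem[300] = 235
Final: R4 = 235

235


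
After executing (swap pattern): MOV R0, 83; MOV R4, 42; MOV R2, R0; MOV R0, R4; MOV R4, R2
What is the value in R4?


Register state trace (swap pattern):
  MOV R0, 83  → R0 = 83
  MOV R4, 42  → R4 = 42
  MOV R2, R0  → R2 = 83  (save R0)
  MOV R0, R4  → R0 = 42  (R0 gets R4's value)
  MOV R4, R2  → R4 = 83  (R4 gets saved value)
Final: R4 = 83

83


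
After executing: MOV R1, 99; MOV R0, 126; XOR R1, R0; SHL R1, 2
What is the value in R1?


Register state trace:
  MOV R1, 99  → R1 = 99 (0b01100011)
  MOV R0, 126  → R0 = 126 (0b01111110)
  XOR R1, R0  → R1 = 99 XOR 126 = 29 (0b00011101)
  SHL R1, 2  → R1 = 29 << 2 = 116
Final: R1 = 116

116


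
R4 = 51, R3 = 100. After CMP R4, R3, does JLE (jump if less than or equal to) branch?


Trace:
  R4 = 51, R3 = 100
  CMP R4, R3  → compares 51 vs 100
  JLE checks: is 51 less than or equal to 100?
  51 < 100, so condition is true
Branch taken: Yes

Yes


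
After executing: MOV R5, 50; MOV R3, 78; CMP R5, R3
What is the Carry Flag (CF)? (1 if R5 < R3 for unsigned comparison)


Register state trace:
  MOV R5, 50  → R5 = 50
  MOV R3, 78  → R3 = 78
  CMP R5, R3  → unsigned 50 - 78: borrow occurs
  50 < 78, so CF = 1
CF = 1

1


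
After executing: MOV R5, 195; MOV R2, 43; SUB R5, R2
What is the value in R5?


Register state trace:
  MOV R5, 195  → R5 = 195
  MOV R2, 43  → R2 = 43
  SUB R5, R2  → R5 = 195 - 43 = 152
Final: R5 = 152

152
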